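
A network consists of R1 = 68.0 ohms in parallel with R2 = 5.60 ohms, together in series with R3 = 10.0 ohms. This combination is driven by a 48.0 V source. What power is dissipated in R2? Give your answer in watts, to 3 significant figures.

Combine R1 and R2 into their parallel equivalent first, reducing the network to two series resistors.
R_p = (68.0×5.60)/(68.0+5.60) = 5.174 Ω
R_total = R_p + 10.0 = 5.174 + 10.0 = 15.17 Ω
I = V / R_total = 48.0 / 15.17 = 3.163 A
Voltage across the parallel pair: V_p = I × R_p = 3.163 × 5.174 = 16.37 V
R2 has V_p across it, so P = V_p²/R2.
P_R2 = (16.37)² / 5.60 = 47.83 W

47.8 W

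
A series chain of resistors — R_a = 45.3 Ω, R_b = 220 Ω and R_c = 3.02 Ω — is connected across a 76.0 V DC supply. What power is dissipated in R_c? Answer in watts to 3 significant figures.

Every series element carries the same I. Get I from the total resistance, then P = I² × R_c.
R_total = 45.3 + 220 + 3.02 = 268.3 Ω
I = V / R_total = 76.0 / 268.3 = 0.2832 A
P_R_c = I² × R_c = (0.2832)² × 3.02 = 0.2423 W

0.242 W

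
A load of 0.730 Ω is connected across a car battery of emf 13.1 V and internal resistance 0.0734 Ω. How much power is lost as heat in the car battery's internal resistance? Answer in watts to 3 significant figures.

19.5 W

r is in series with the load, so it carries the full circuit current — the loss in it is I²r.
I = ε / (r + R) = 13.1 / (0.0734 + 0.730) = 16.31 A
P_int = I² r = (16.31)² × 0.0734 = 19.52 W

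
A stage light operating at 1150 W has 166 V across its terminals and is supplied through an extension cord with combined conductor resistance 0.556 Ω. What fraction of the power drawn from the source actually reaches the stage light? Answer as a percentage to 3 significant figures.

97.7 %

I = P / V = 1150 / 166 = 6.928 A through the extension cord.
P_line = I² R_line = (6.928)² × 0.556 = 26.68 W
P_source = P_load + P_line = 1150 + 26.68 = 1177 W
η = P_load / P_source = 1150 / 1177 = 0.9773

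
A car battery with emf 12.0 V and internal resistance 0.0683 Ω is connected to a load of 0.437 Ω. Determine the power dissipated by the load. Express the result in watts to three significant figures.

The internal resistance and the load are in series, so the same I flows through both; get I from ε/(r+R), then I²R for the load.
I = ε / (r + R) = 12.0 / (0.0683 + 0.437) = 23.75 A
P_load = I² R = (23.75)² × 0.437 = 246.5 W

246 W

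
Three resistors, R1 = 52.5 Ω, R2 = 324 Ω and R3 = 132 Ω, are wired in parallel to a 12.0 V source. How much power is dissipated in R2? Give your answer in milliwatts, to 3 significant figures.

444 mW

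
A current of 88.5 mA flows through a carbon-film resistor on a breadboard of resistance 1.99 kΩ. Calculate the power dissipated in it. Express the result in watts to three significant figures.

Knowing I and R, the power is just I²R — no need to find V first.
P = (0.08850 A)² × 1990 Ω = 15.59 W

15.6 W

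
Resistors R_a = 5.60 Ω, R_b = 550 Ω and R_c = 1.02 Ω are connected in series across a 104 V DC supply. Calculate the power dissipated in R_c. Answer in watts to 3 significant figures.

Since the resistors are in series they all carry the loop current I = V/R_total; the power in any one is I²R.
R_total = 5.60 + 550 + 1.02 = 556.6 Ω
I = V / R_total = 104 / 556.6 = 0.1868 A
P_R_c = I² × R_c = (0.1868)² × 1.02 = 0.03561 W

0.0356 W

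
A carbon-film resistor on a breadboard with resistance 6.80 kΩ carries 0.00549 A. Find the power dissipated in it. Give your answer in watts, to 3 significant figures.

0.205 W

Knowing I and R, the power is just I²R — no need to find V first.
P = (0.005490 A)² × 6800 Ω = 0.2050 W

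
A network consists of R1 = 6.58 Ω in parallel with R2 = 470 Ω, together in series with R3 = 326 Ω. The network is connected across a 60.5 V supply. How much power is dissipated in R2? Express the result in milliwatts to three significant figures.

2.97 mW

Combine R1 and R2 into their parallel equivalent first, reducing the network to two series resistors.
R_p = (6.58×470)/(6.58+470) = 6.489 Ω
R_total = R_p + 326 = 6.489 + 326 = 332.5 Ω
I = V / R_total = 60.5 / 332.5 = 0.1820 A
Voltage across the parallel pair: V_p = I × R_p = 0.1820 × 6.489 = 1.181 V
R2 has V_p across it, so P = V_p²/R2.
P_R2 = (1.181)² / 470 = 0.002966 W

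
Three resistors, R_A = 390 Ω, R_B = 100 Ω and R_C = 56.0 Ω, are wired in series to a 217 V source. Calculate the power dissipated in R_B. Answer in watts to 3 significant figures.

15.8 W

The current is common to all series resistors; compute it, then apply P = I²R for the target.
R_total = 390 + 100 + 56.0 = 546.0 Ω
I = V / R_total = 217 / 546.0 = 0.3974 A
P_R_B = I² × R_B = (0.3974)² × 100 = 15.80 W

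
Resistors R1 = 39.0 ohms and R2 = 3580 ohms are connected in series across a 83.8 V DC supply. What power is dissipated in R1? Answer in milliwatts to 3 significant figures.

20.9 mW

The current is common to all series resistors; compute it, then apply P = I²R for the target.
R_total = 39.0 + 3580 = 3619 Ω
I = V / R_total = 83.8 / 3619 = 0.02316 A
P_R1 = I² × R1 = (0.02316)² × 39.0 = 0.02091 W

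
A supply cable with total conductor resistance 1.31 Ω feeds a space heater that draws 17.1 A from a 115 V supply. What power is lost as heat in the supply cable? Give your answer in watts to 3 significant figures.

Line loss is just I²R for the cable — we know both I and R_line directly.
The supply cable carries the full 17.1 A.
P_line = I² R_line = (17.10)² × 1.31 = 383.1 W

383 W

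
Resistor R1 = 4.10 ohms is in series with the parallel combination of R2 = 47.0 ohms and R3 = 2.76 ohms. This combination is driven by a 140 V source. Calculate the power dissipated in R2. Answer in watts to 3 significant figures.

63.0 W

Replace R2 and R3 with their parallel equivalent so the circuit becomes R1 in series with R_p.
R_p = (47.0×2.76)/(47.0+2.76) = 2.607 Ω
R_total = 4.10 + 2.607 = 6.707 Ω
I = V / R_total = 140 / 6.707 = 20.87 A
Voltage across the parallel pair: V_p = I × R_p = 20.87 × 2.607 = 54.42 V
With V_p across R2, its power is V_p²/R2.
P_R2 = (54.42)² / 47.0 = 63.00 W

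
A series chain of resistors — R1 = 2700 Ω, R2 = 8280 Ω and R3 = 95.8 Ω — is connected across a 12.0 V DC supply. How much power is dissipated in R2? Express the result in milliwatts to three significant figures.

9.72 mW

Every series element carries the same I. Get I from the total resistance, then P = I² × R2.
R_total = 2700 + 8280 + 95.8 = 11080 Ω
I = V / R_total = 12.0 / 11080 = 0.001083 A
P_R2 = I² × R2 = (0.001083)² × 8280 = 0.009719 W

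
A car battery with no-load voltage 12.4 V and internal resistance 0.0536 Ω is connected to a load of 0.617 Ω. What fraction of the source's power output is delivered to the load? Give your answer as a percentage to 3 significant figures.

92.0 %

Efficiency is P_load / P_total. With a series r and R sharing the same I, P = I²R for each, so η = R/(R+r).
η = R / (R + r) = 0.617 / (0.617 + 0.0536) = 0.9201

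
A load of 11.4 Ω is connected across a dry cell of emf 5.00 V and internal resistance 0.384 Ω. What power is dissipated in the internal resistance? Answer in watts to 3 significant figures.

0.0691 W

r is in series with the load, so it carries the full circuit current — the loss in it is I²r.
I = ε / (r + R) = 5.00 / (0.384 + 11.4) = 0.4243 A
P_int = I² r = (0.4243)² × 0.384 = 0.06913 W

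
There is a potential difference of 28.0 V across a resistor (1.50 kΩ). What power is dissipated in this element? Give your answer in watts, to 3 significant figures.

V and R are stated; P = V²/R avoids computing the current.
P = (28.0 V)² / 1500 Ω = 0.5227 W

0.523 W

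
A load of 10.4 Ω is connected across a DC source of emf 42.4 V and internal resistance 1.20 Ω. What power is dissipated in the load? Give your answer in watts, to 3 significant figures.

Find the circuit current first, then P = I²R for the load (series elements share I).
I = ε / (r + R) = 42.4 / (1.20 + 10.4) = 3.655 A
P_load = I² R = (3.655)² × 10.4 = 138.9 W

139 W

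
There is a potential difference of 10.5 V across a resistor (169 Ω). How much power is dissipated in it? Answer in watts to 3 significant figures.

We know the drop across the element and its resistance — P = V²/R, one step.
P = (10.5 V)² / 169 Ω = 0.6524 W

0.652 W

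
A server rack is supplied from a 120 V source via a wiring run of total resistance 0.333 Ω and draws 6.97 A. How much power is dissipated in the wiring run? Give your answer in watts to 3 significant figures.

16.2 W

The wiring run is a series resistance carrying the load current; its dissipation is I²R_line.
The wiring run carries the full 6.97 A.
P_line = I² R_line = (6.970)² × 0.333 = 16.18 W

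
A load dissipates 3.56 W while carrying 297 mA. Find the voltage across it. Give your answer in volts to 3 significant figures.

From P = V I = I²R = V²/R, with the two given quantities we get V = P / I.
V = 3.56 / 0.2970 = 11.99 V

12.0 V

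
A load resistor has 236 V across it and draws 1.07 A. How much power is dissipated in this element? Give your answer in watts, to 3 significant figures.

253 W

Since both terminal voltage and current are stated, P = V I gives the power in one step.
P = 236 V × 1.070 A = 252.5 W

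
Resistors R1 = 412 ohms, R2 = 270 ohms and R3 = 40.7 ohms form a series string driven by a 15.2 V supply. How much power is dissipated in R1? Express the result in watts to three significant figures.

Since the resistors are in series they all carry the loop current I = V/R_total; the power in any one is I²R.
R_total = 412 + 270 + 40.7 = 722.7 Ω
I = V / R_total = 15.2 / 722.7 = 0.02103 A
P_R1 = I² × R1 = (0.02103)² × 412 = 0.1823 W

0.182 W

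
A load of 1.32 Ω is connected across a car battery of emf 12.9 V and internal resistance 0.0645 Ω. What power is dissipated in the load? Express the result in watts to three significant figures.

115 W

Load and internal resistance form a series loop — compute the loop current, then the load power via I²R.
I = ε / (r + R) = 12.9 / (0.0645 + 1.32) = 9.317 A
P_load = I² R = (9.317)² × 1.32 = 114.6 W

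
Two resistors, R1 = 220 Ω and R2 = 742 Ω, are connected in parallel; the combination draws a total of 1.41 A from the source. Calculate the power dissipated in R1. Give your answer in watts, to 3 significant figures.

Only the total current is stated, so first find the parallel equivalent to get the voltage across the combination.
1/R_eq = 1/220 + 1/742 ⇒ R_eq = 169.7 Ω
V = I_total × R_eq = 1.410 × 169.7 = 239.3 V
P_R1 = V² / R1 = (239.3)² / 220 = 260.2 W

260 W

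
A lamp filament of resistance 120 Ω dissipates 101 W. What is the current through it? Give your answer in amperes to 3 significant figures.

Inverting the appropriate power form: I = √(P / R).
I = √(101 / 120) = 0.9174 A

0.917 A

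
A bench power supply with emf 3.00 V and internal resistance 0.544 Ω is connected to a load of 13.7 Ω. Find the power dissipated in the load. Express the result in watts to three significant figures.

0.608 W

Load and internal resistance form a series loop — compute the loop current, then the load power via I²R.
I = ε / (r + R) = 3.00 / (0.544 + 13.7) = 0.2106 A
P_load = I² R = (0.2106)² × 13.7 = 0.6077 W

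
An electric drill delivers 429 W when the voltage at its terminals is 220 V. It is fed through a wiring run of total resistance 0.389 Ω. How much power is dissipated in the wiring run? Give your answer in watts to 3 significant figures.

1.48 W

The wiring run and load are in series, so the same current flows in both; the loss is I²R_line.
I = P / V = 429 / 220 = 1.950 A through the wiring run.
P_line = I² R_line = (1.950)² × 0.389 = 1.479 W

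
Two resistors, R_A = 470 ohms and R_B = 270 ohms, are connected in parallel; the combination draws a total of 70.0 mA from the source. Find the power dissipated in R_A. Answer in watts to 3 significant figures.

The branches share the same voltage, but only the total current is given — find V from the equivalent resistance first.
1/R_eq = 1/470 + 1/270 ⇒ R_eq = 171.5 Ω
V = I_total × R_eq = 0.07000 × 171.5 = 12.00 V
P_R_A = V² / R_A = (12.00)² / 470 = 0.3066 W

0.307 W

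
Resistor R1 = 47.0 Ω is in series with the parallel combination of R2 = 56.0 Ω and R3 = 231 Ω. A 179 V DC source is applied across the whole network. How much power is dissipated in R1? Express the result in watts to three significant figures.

178 W

Replace R2 and R3 with their parallel equivalent so the circuit becomes R1 in series with R_p.
R_p = (56.0×231)/(56.0+231) = 45.07 Ω
R_total = 47.0 + 45.07 = 92.07 Ω
I = V / R_total = 179 / 92.07 = 1.944 A
All the current flows through R1; use P = I²R.
P_R1 = (1.944)² × 47.0 = 177.6 W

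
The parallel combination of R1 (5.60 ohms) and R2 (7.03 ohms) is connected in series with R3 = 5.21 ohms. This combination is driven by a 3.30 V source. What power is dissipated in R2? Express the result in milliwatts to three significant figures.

Collapse the R1‖R2 pair into one equivalent R_p; then R_p and R3 form a series string.
R_p = (5.60×7.03)/(5.60+7.03) = 3.117 Ω
R_total = R_p + 5.21 = 3.117 + 5.21 = 8.327 Ω
I = V / R_total = 3.30 / 8.327 = 0.3963 A
Voltage across the parallel pair: V_p = I × R_p = 0.3963 × 3.117 = 1.235 V
Use P = V²/R for R2 with V = V_p.
P_R2 = (1.235)² / 7.03 = 0.2171 W

217 mW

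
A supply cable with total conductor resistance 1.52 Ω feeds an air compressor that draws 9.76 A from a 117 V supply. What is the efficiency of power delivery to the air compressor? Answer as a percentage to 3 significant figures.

The supply cable carries the full 9.76 A.
P_line = I² R_line = (9.760)² × 1.52 = 144.8 W
P_source = V I = 117 × 9.760 = 1142 W; P_load = 997.1 W
η = P_load / P_source = 997.1 / 1142 = 0.8732

87.3 %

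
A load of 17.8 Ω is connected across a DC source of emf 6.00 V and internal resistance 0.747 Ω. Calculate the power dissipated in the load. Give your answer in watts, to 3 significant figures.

1.86 W

The internal resistance and the load are in series, so the same I flows through both; get I from ε/(r+R), then I²R for the load.
I = ε / (r + R) = 6.00 / (0.747 + 17.8) = 0.3235 A
P_load = I² R = (0.3235)² × 17.8 = 1.863 W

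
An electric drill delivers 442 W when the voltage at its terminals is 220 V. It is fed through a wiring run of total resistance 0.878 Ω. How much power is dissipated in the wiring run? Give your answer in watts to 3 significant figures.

Only the current and the line resistance are needed for the I²R loss.
I = P / V = 442 / 220 = 2.009 A through the wiring run.
P_line = I² R_line = (2.009)² × 0.878 = 3.544 W

3.54 W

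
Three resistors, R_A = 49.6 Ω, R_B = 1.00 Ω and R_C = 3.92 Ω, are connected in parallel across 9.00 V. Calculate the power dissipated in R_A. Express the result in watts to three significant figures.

1.63 W

Parallel branches share the same voltage; P = V²/R gives the branch power in one step.
P_R_A = V² / R_A = (9.00)² / 49.6 Ω = 1.633 W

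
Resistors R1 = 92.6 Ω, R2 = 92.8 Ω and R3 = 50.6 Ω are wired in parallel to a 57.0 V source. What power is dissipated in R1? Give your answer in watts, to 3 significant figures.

35.1 W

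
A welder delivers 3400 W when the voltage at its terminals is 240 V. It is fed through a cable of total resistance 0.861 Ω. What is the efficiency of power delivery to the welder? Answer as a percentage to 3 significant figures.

I = P / V = 3400 / 240 = 14.17 A through the cable.
P_line = I² R_line = (14.17)² × 0.861 = 172.8 W
P_source = P_load + P_line = 3400 + 172.8 = 3573 W
η = P_load / P_source = 3400 / 3573 = 0.9516

95.2 %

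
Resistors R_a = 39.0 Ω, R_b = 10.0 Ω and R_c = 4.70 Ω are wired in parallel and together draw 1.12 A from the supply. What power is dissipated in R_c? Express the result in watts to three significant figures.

We need the common branch voltage; get it from I_total × R_eq, then P = V²/R for the branch.
1/R_eq = 1/39.0 + 1/10.0 + 1/4.70 ⇒ R_eq = 2.955 Ω
V = I_total × R_eq = 1.120 × 2.955 = 3.310 V
P_R_c = V² / R_c = (3.310)² / 4.70 = 2.331 W

2.33 W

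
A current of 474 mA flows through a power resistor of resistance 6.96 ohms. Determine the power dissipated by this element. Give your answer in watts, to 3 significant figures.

Current and resistance are given, so P = I²R is the direct form.
P = (0.4740 A)² × 6.96 Ω = 1.564 W

1.56 W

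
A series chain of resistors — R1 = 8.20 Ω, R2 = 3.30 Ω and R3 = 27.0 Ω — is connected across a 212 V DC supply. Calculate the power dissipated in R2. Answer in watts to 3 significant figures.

100 W

Series elements share the same current, so find I first, then use P = I²R.
R_total = 8.20 + 3.30 + 27.0 = 38.50 Ω
I = V / R_total = 212 / 38.50 = 5.506 A
P_R2 = I² × R2 = (5.506)² × 3.30 = 100.1 W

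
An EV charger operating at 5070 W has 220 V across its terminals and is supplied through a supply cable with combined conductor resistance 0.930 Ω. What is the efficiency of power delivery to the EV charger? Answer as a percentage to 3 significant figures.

91.1 %

I = P / V = 5070 / 220 = 23.05 A through the supply cable.
P_line = I² R_line = (23.05)² × 0.930 = 493.9 W
P_source = P_load + P_line = 5070 + 493.9 = 5564 W
η = P_load / P_source = 5070 / 5564 = 0.9112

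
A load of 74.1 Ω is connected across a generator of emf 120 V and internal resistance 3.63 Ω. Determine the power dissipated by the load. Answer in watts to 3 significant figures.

Find the circuit current first, then P = I²R for the load (series elements share I).
I = ε / (r + R) = 120 / (3.63 + 74.1) = 1.544 A
P_load = I² R = (1.544)² × 74.1 = 176.6 W

177 W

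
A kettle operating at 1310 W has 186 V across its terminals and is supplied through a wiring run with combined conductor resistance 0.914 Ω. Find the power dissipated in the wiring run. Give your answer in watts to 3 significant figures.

45.3 W

Line loss is just I²R for the cable — we know both I and R_line directly.
I = P / V = 1310 / 186 = 7.043 A through the wiring run.
P_line = I² R_line = (7.043)² × 0.914 = 45.34 W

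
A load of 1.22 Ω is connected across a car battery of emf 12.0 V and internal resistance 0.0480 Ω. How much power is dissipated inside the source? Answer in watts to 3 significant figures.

4.30 W

Internal loss is I²r, with I set by the total series resistance r+R.
I = ε / (r + R) = 12.0 / (0.0480 + 1.22) = 9.464 A
P_int = I² r = (9.464)² × 0.0480 = 4.299 W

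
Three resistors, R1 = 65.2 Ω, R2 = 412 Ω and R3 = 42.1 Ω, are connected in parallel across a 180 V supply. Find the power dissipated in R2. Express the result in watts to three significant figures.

78.6 W

Every branch has 180 V across it, so for R2 the power is simply V²/R.
P_R2 = V² / R2 = (180)² / 412 Ω = 78.64 W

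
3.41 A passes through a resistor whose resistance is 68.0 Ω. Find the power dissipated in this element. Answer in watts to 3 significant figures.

Knowing I and R, the power is just I²R — no need to find V first.
P = (3.410 A)² × 68.0 Ω = 790.7 W

791 W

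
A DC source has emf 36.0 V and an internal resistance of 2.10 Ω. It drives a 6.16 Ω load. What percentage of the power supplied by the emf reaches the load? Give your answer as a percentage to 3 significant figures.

The source delivers εI, of which I²R reaches the load and I²r is lost; since I is common, η = R/(R+r).
η = R / (R + r) = 6.16 / (6.16 + 2.10) = 0.7458

74.6 %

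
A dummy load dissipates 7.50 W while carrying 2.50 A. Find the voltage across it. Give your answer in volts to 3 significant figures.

The two known quantities fix the third via V = P / I.
V = 7.50 / 2.500 = 3.000 V

3.00 V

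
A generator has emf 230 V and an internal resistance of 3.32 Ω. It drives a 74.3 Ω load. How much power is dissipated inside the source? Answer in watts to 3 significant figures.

29.2 W

The source's internal resistance is just another series element carrying I; its dissipation is I²r.
I = ε / (r + R) = 230 / (3.32 + 74.3) = 2.963 A
P_int = I² r = (2.963)² × 3.32 = 29.15 W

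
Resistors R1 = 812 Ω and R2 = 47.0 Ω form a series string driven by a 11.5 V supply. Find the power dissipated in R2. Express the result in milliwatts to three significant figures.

Series elements share the same current, so find I first, then use P = I²R.
R_total = 812 + 47.0 = 859.0 Ω
I = V / R_total = 11.5 / 859.0 = 0.01339 A
P_R2 = I² × R2 = (0.01339)² × 47.0 = 0.008424 W

8.42 mW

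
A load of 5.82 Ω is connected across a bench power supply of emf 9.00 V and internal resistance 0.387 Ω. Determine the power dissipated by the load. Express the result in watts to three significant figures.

12.2 W

Load and internal resistance form a series loop — compute the loop current, then the load power via I²R.
I = ε / (r + R) = 9.00 / (0.387 + 5.82) = 1.450 A
P_load = I² R = (1.450)² × 5.82 = 12.24 W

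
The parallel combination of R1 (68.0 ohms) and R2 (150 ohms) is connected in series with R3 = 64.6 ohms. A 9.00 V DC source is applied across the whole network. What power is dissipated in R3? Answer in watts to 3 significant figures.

0.422 W

First find R_p for the parallel pair, then treat R_p + R3 as a series loop.
R_p = (68.0×150)/(68.0+150) = 46.79 Ω
R_total = R_p + 64.6 = 46.79 + 64.6 = 111.4 Ω
I = V / R_total = 9.00 / 111.4 = 0.08080 A
All the supply current flows through R3; use P = I²R3.
P_R3 = (0.08080)² × 64.6 = 0.4217 W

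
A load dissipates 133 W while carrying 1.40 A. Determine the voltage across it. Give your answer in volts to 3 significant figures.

The two known quantities fix the third via V = P / I.
V = 133 / 1.400 = 95.00 V

95.0 V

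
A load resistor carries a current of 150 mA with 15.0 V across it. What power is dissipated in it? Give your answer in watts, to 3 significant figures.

2.25 W

With V and I both given, power follows immediately from P = V I.
P = 15.0 V × 0.1500 A = 2.250 W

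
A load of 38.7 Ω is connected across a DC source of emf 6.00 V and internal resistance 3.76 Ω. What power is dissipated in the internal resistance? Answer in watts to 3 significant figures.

The source's internal resistance is just another series element carrying I; its dissipation is I²r.
I = ε / (r + R) = 6.00 / (3.76 + 38.7) = 0.1413 A
P_int = I² r = (0.1413)² × 3.76 = 0.07508 W

0.0751 W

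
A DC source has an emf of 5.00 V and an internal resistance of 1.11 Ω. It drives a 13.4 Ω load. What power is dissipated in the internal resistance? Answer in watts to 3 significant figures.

Internal loss is I²r, with I set by the total series resistance r+R.
I = ε / (r + R) = 5.00 / (1.11 + 13.4) = 0.3446 A
P_int = I² r = (0.3446)² × 1.11 = 0.1318 W

0.132 W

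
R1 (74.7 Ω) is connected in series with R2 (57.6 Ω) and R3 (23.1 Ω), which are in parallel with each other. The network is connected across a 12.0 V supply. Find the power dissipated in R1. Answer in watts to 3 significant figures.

1.29 W

Collapse R2‖R3 to a single equivalent, reducing the network to two series elements.
R_p = (57.6×23.1)/(57.6+23.1) = 16.49 Ω
R_total = 74.7 + 16.49 = 91.19 Ω
I = V / R_total = 12.0 / 91.19 = 0.1316 A
All the current flows through R1; use P = I²R.
P_R1 = (0.1316)² × 74.7 = 1.294 W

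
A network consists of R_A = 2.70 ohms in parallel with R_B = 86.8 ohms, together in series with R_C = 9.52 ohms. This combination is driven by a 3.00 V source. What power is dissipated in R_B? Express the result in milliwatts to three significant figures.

Collapse the R_A‖R_B pair into one equivalent R_p; then R_p and R_C form a series string.
R_p = (2.70×86.8)/(2.70+86.8) = 2.619 Ω
R_total = R_p + 9.52 = 2.619 + 9.52 = 12.14 Ω
I = V / R_total = 3.00 / 12.14 = 0.2471 A
Voltage across the parallel pair: V_p = I × R_p = 0.2471 × 2.619 = 0.6472 V
R_B sits across V_p; its power is V_p²/R.
P_R_B = (0.6472)² / 86.8 = 0.004825 W

4.83 mW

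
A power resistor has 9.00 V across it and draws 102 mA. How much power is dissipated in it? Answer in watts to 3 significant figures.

V and I are known directly — P = V I, no intermediate step needed.
P = 9.00 V × 0.1020 A = 0.9180 W

0.918 W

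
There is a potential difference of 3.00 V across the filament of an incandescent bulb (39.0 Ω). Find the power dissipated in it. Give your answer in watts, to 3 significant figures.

We know the drop across the element and its resistance — P = V²/R, one step.
P = (3.00 V)² / 39.0 Ω = 0.2308 W

0.231 W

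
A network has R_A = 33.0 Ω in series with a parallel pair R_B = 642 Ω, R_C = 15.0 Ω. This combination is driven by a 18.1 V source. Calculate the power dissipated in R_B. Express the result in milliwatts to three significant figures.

First combine the parallel branches into one equivalent R_p, then R_A + R_p is a series pair.
R_p = (642×15.0)/(642+15.0) = 14.66 Ω
R_total = 33.0 + 14.66 = 47.66 Ω
I = V / R_total = 18.1 / 47.66 = 0.3798 A
Voltage across the parallel pair: V_p = I × R_p = 0.3798 × 14.66 = 5.567 V
With V_p across R_B, its power is V_p²/R_B.
P_R_B = (5.567)² / 642 = 0.04827 W

48.3 mW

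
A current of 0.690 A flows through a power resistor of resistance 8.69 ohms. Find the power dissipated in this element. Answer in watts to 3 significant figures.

The current through and the resistance of the element are both given; use P = I²R.
P = (0.6900 A)² × 8.69 Ω = 4.137 W

4.14 W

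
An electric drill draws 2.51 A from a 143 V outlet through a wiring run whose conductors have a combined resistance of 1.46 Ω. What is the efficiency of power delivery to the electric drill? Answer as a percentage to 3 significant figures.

97.4 %

The wiring run carries the full 2.51 A.
P_line = I² R_line = (2.510)² × 1.46 = 9.198 W
P_source = V I = 143 × 2.510 = 358.9 W; P_load = 349.7 W
η = P_load / P_source = 349.7 / 358.9 = 0.9744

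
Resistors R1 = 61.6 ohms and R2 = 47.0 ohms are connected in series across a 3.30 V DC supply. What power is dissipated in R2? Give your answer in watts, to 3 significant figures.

0.0434 W

The current is common to all series resistors; compute it, then apply P = I²R for the target.
R_total = 61.6 + 47.0 = 108.6 Ω
I = V / R_total = 3.30 / 108.6 = 0.03039 A
P_R2 = I² × R2 = (0.03039)² × 47.0 = 0.04340 W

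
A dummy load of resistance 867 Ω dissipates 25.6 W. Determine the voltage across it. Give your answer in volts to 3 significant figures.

149 V

From P = V I = I²R = V²/R, with the two given quantities we get V = √(P R).
V = √(25.6 × 867) = 149.0 V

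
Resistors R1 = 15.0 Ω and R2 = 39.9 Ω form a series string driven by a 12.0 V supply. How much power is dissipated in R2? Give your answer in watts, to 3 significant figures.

Every series element carries the same I. Get I from the total resistance, then P = I² × R2.
R_total = 15.0 + 39.9 = 54.90 Ω
I = V / R_total = 12.0 / 54.90 = 0.2186 A
P_R2 = I² × R2 = (0.2186)² × 39.9 = 1.906 W

1.91 W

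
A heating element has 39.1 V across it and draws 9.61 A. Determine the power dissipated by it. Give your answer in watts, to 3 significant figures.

376 W

Both the voltage across and the current through the element are known, so P = V I applies directly.
P = 39.1 V × 9.610 A = 375.8 W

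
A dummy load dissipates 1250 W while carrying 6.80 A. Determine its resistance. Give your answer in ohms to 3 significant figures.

Rearranging the power relation for the two known quantities gives R = P / I².
R = 1250 / (6.800)² = 27.03 Ω

27.0 Ω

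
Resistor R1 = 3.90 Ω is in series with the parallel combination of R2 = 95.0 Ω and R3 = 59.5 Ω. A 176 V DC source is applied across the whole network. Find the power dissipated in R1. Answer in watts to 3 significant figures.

Replace R2 and R3 with their parallel equivalent so the circuit becomes R1 in series with R_p.
R_p = (95.0×59.5)/(95.0+59.5) = 36.59 Ω
R_total = 3.90 + 36.59 = 40.49 Ω
I = V / R_total = 176 / 40.49 = 4.347 A
All the current flows through R1; use P = I²R.
P_R1 = (4.347)² × 3.90 = 73.70 W

73.7 W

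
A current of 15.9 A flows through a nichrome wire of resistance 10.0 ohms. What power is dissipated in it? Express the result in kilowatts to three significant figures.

The current through and the resistance of the element are both given; use P = I²R.
P = (15.90 A)² × 10.0 Ω = 2528 W

2.53 kW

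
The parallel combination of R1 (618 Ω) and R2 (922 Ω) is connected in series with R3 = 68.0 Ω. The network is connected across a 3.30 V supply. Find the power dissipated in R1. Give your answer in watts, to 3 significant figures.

Collapse the R1‖R2 pair into one equivalent R_p; then R_p and R3 form a series string.
R_p = (618×922)/(618+922) = 370.0 Ω
R_total = R_p + 68.0 = 370.0 + 68.0 = 438.0 Ω
I = V / R_total = 3.30 / 438.0 = 0.007534 A
Voltage across the parallel pair: V_p = I × R_p = 0.007534 × 370.0 = 2.788 V
R1 has V_p across it, so P = V_p²/R1.
P_R1 = (2.788)² / 618 = 0.01257 W

0.0126 W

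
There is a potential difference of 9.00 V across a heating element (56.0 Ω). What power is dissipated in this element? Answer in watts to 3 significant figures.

1.45 W

With V across and R both known, P = V²/R gives the dissipation directly.
P = (9.00 V)² / 56.0 Ω = 1.446 W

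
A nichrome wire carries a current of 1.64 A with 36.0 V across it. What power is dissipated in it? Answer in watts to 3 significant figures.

V and I are known directly — P = V I, no intermediate step needed.
P = 36.0 V × 1.640 A = 59.04 W

59.0 W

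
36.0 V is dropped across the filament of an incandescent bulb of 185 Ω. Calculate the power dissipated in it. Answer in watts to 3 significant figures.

7.01 W

We know the drop across the element and its resistance — P = V²/R, one step.
P = (36.0 V)² / 185 Ω = 7.005 W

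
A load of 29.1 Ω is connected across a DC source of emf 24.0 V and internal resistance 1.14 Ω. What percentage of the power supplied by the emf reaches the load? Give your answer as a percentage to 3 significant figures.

96.2 %

η = P_load/(P_load+P_int) = I²R/(I²R+I²r) = R/(R+r) — the I² cancels for series elements.
η = R / (R + r) = 29.1 / (29.1 + 1.14) = 0.9623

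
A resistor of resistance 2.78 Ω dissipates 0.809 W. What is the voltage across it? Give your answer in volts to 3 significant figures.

The two known quantities fix the third via V = √(P R).
V = √(0.809 × 2.78) = 1.500 V

1.50 V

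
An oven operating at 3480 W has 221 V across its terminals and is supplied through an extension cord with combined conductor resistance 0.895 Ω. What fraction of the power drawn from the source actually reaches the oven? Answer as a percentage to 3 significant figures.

94.0 %

I = P / V = 3480 / 221 = 15.75 A through the extension cord.
P_line = I² R_line = (15.75)² × 0.895 = 221.9 W
P_source = P_load + P_line = 3480 + 221.9 = 3702 W
η = P_load / P_source = 3480 / 3702 = 0.9401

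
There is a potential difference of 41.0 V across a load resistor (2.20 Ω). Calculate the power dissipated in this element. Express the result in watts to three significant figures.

We know the drop across the element and its resistance — P = V²/R, one step.
P = (41.0 V)² / 2.20 Ω = 764.1 W

764 W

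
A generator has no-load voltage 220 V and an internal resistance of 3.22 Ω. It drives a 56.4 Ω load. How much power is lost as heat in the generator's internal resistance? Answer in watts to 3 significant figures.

43.8 W

The internal resistance carries the same current as the load; P_int = I²r.
I = ε / (r + R) = 220 / (3.22 + 56.4) = 3.690 A
P_int = I² r = (3.690)² × 3.22 = 43.84 W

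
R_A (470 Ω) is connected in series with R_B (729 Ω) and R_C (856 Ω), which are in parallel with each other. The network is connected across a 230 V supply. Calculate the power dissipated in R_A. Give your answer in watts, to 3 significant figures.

33.3 W

Replace R_B and R_C with their parallel equivalent so the circuit becomes R_A in series with R_p.
R_p = (729×856)/(729+856) = 393.7 Ω
R_total = 470 + 393.7 = 863.7 Ω
I = V / R_total = 230 / 863.7 = 0.2663 A
The full supply current passes through R_A: P = I²R.
P_R_A = (0.2663)² × 470 = 33.33 W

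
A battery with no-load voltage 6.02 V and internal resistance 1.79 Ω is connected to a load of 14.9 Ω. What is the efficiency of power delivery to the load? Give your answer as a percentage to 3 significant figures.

The source delivers εI, of which I²R reaches the load and I²r is lost; since I is common, η = R/(R+r).
η = R / (R + r) = 14.9 / (14.9 + 1.79) = 0.8928

89.3 %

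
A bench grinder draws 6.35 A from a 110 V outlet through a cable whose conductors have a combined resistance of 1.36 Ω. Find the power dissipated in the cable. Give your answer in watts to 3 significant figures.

Only the current and the line resistance are needed for the I²R loss.
The cable carries the full 6.35 A.
P_line = I² R_line = (6.350)² × 1.36 = 54.84 W

54.8 W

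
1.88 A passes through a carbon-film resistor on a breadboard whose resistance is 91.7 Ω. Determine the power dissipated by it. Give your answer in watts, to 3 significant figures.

324 W

Knowing I and R, the power is just I²R — no need to find V first.
P = (1.880 A)² × 91.7 Ω = 324.1 W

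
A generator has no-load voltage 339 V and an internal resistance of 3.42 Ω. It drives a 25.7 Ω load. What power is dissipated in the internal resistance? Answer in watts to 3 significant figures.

The internal resistance carries the same current as the load; P_int = I²r.
I = ε / (r + R) = 339 / (3.42 + 25.7) = 11.64 A
P_int = I² r = (11.64)² × 3.42 = 463.5 W

463 W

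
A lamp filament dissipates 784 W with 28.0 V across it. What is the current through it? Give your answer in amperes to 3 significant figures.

Inverting the appropriate power form: I = P / V.
I = 784 / 28.0 = 28.00 A

28.0 A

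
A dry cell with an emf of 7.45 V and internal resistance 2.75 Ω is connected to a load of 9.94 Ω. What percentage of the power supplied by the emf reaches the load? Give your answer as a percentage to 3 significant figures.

The source delivers εI, of which I²R reaches the load and I²r is lost; since I is common, η = R/(R+r).
η = R / (R + r) = 9.94 / (9.94 + 2.75) = 0.7833

78.3 %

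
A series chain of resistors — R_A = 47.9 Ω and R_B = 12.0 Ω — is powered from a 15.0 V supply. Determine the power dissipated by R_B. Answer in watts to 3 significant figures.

0.753 W

Since the resistors are in series they all carry the loop current I = V/R_total; the power in any one is I²R.
R_total = 47.9 + 12.0 = 59.90 Ω
I = V / R_total = 15.0 / 59.90 = 0.2504 A
P_R_B = I² × R_B = (0.2504)² × 12.0 = 0.7525 W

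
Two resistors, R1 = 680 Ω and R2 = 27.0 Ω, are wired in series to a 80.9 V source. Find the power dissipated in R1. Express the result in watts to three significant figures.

Since the resistors are in series they all carry the loop current I = V/R_total; the power in any one is I²R.
R_total = 680 + 27.0 = 707.0 Ω
I = V / R_total = 80.9 / 707.0 = 0.1144 A
P_R1 = I² × R1 = (0.1144)² × 680 = 8.904 W

8.90 W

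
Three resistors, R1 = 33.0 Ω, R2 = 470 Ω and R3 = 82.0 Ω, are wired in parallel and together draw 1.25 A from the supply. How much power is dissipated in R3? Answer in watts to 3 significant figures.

We need the common branch voltage; get it from I_total × R_eq, then P = V²/R for the branch.
1/R_eq = 1/33.0 + 1/470 + 1/82.0 ⇒ R_eq = 22.41 Ω
V = I_total × R_eq = 1.250 × 22.41 = 28.01 V
P_R3 = V² / R3 = (28.01)² / 82.0 = 9.568 W

9.57 W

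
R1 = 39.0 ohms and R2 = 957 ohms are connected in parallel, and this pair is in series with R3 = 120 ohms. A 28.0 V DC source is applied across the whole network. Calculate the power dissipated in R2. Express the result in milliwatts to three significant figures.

Collapse the R1‖R2 pair into one equivalent R_p; then R_p and R3 form a series string.
R_p = (39.0×957)/(39.0+957) = 37.47 Ω
R_total = R_p + 120 = 37.47 + 120 = 157.5 Ω
I = V / R_total = 28.0 / 157.5 = 0.1778 A
Voltage across the parallel pair: V_p = I × R_p = 0.1778 × 37.47 = 6.663 V
Use P = V²/R for R2 with V = V_p.
P_R2 = (6.663)² / 957 = 0.04639 W

46.4 mW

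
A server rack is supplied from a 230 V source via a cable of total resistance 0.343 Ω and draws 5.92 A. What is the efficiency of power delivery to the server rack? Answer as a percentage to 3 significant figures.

99.1 %

The cable carries the full 5.92 A.
P_line = I² R_line = (5.920)² × 0.343 = 12.02 W
P_source = V I = 230 × 5.920 = 1362 W; P_load = 1350 W
η = P_load / P_source = 1350 / 1362 = 0.9912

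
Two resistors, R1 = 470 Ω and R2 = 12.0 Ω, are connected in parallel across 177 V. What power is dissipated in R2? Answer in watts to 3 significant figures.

2610 W

R2 sits directly across the source, so P = V²/R with V = 177 V.
P_R2 = V² / R2 = (177)² / 12.0 Ω = 2611 W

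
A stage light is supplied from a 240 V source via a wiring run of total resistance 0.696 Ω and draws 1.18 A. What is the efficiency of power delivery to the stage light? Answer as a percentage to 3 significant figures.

99.7 %

The wiring run carries the full 1.18 A.
P_line = I² R_line = (1.180)² × 0.696 = 0.9691 W
P_source = V I = 240 × 1.180 = 283.2 W; P_load = 282.2 W
η = P_load / P_source = 282.2 / 283.2 = 0.9966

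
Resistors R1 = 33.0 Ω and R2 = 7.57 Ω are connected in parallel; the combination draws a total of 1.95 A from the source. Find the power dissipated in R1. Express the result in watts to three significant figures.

4.37 W

Parallel branches share V, not I — compute V via R_eq, then use V²/R for the target branch.
1/R_eq = 1/33.0 + 1/7.57 ⇒ R_eq = 6.158 Ω
V = I_total × R_eq = 1.950 × 6.158 = 12.01 V
P_R1 = V² / R1 = (12.01)² / 33.0 = 4.369 W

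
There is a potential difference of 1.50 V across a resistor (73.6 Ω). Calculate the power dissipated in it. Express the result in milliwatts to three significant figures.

30.6 mW

V and R are stated; P = V²/R avoids computing the current.
P = (1.50 V)² / 73.6 Ω = 0.03057 W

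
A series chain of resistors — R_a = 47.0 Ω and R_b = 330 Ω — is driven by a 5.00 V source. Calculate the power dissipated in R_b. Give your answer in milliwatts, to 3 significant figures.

In a series string the same current flows through every resistor — find that current, then P = I²R for the one we want.
R_total = 47.0 + 330 = 377.0 Ω
I = V / R_total = 5.00 / 377.0 = 0.01326 A
P_R_b = I² × R_b = (0.01326)² × 330 = 0.05805 W

58.0 mW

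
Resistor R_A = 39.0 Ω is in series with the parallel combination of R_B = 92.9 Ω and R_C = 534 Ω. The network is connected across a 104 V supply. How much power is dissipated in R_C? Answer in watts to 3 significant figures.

9.09 W

Reduce the parallel pair to R_p first; the network is then a simple series string.
R_p = (92.9×534)/(92.9+534) = 79.13 Ω
R_total = 39.0 + 79.13 = 118.1 Ω
I = V / R_total = 104 / 118.1 = 0.8804 A
Voltage across the parallel pair: V_p = I × R_p = 0.8804 × 79.13 = 69.67 V
With V_p across R_C, its power is V_p²/R_C.
P_R_C = (69.67)² / 534 = 9.089 W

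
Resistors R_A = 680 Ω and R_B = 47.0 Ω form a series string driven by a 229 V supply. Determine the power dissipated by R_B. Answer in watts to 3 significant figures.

4.66 W

Series elements share the same current, so find I first, then use P = I²R.
R_total = 680 + 47.0 = 727.0 Ω
I = V / R_total = 229 / 727.0 = 0.3150 A
P_R_B = I² × R_B = (0.3150)² × 47.0 = 4.663 W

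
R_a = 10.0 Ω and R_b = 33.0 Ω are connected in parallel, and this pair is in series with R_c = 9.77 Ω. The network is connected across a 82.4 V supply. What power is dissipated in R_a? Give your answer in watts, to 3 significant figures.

First find R_p for the parallel pair, then treat R_p + R_c as a series loop.
R_p = (10.0×33.0)/(10.0+33.0) = 7.674 Ω
R_total = R_p + 9.77 = 7.674 + 9.77 = 17.44 Ω
I = V / R_total = 82.4 / 17.44 = 4.724 A
Voltage across the parallel pair: V_p = I × R_p = 4.724 × 7.674 = 36.25 V
Use P = V²/R for R_a with V = V_p.
P_R_a = (36.25)² / 10.0 = 131.4 W

131 W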